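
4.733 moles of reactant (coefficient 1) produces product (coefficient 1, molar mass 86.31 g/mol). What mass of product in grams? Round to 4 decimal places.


Use the coefficient ratio to convert reactant moles to product moles, then multiply by the product's molar mass.
moles_P = moles_R * (coeff_P / coeff_R) = 4.733 * (1/1) = 4.733
mass_P = moles_P * M_P = 4.733 * 86.31
mass_P = 408.50523 g, rounded to 4 dp:

408.5052 g


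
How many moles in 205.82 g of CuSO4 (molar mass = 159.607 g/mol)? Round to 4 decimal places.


n = mass / M
n = 205.82 / 159.607
n = 1.28954244 mol, rounded to 4 dp:

1.2895 mol


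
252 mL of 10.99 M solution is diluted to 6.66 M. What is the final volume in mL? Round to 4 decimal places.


Dilution: M1*V1 = M2*V2, solve for V2.
V2 = M1*V1 / M2
V2 = 10.99 * 252 / 6.66
V2 = 2769.48 / 6.66
V2 = 415.83783784 mL, rounded to 4 dp:

415.8378 mL


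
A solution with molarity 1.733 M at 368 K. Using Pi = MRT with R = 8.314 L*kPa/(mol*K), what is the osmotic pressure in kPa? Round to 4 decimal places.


Osmotic pressure (van't Hoff): Pi = M*R*T.
RT = 8.314 * 368 = 3059.552
Pi = 1.733 * 3059.552
Pi = 5302.203616 kPa, rounded to 4 dp:

5302.2036 kPa


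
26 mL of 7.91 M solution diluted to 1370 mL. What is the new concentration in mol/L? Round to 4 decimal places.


Dilution: M1*V1 = M2*V2, solve for M2.
M2 = M1*V1 / V2
M2 = 7.91 * 26 / 1370
M2 = 205.66 / 1370
M2 = 0.15011679 mol/L, rounded to 4 dp:

0.1501 mol/L


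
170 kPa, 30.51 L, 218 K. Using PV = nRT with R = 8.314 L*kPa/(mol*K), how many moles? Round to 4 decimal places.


PV = nRT, solve for n = PV / (RT).
PV = 170 * 30.51 = 5186.7
RT = 8.314 * 218 = 1812.452
n = 5186.7 / 1812.452
n = 2.86170337 mol, rounded to 4 dp:

2.8617 mol


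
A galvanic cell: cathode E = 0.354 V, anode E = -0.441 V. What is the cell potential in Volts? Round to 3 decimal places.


Standard cell potential: E_cell = E_cathode - E_anode.
E_cell = 0.354 - (-0.441)
E_cell = 0.795 V, rounded to 3 dp:

0.795 V


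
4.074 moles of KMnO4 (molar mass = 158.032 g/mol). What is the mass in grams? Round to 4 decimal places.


mass = n * M
mass = 4.074 * 158.032
mass = 643.822368 g, rounded to 4 dp:

643.8224 g


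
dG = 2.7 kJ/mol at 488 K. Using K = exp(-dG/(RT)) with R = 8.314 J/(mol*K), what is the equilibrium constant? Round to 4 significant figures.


dG is in kJ/mol; multiply by 1000 to match R in J/(mol*K).
RT = 8.314 * 488 = 4057.232 J/mol
exponent = -dG*1000 / (RT) = -(2.7*1000) / 4057.232 = -0.66547834
K = exp(-0.66547834)
K = 0.51402759, rounded to 4 significant figures:

0.5140


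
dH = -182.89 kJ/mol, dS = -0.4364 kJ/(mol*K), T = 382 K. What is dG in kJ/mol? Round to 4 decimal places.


Gibbs: dG = dH - T*dS (consistent units, dS already in kJ/(mol*K)).
T*dS = 382 * -0.4364 = -166.7048
dG = -182.89 - (-166.7048)
dG = -16.1852 kJ/mol, rounded to 4 dp:

-16.1852 kJ/mol


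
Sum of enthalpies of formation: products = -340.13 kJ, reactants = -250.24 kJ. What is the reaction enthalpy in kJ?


dH_rxn = sum(dH_f products) - sum(dH_f reactants)
dH_rxn = -340.13 - (-250.24)
dH_rxn = -89.89 kJ:

-89.89 kJ


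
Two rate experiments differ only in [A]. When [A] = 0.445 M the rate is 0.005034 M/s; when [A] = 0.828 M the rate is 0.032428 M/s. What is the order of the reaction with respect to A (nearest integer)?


Rate is proportional to [A]^n, so rate2/rate1 = ([A]2/[A]1)^n. Take logs to solve for n.
rate2/rate1 = 0.032428 / 0.005034 = 6.4418
[A]2/[A]1 = 0.828 / 0.445 = 1.8607
n = ln(6.4418) / ln(1.8607) = 3.0
Nearest integer order:

3


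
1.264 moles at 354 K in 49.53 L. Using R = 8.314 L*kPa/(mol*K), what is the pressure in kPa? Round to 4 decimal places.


PV = nRT, solve for P = nRT / V.
nRT = 1.264 * 8.314 * 354 = 3720.1492
P = 3720.1492 / 49.53
P = 75.10900868 kPa, rounded to 4 dp:

75.1090 kPa


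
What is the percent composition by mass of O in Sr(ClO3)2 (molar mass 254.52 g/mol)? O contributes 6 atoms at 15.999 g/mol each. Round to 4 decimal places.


pct = 100 * (n_elem * M_elem) / M_total
mass_contribution = 6 * 15.999 = 95.994 g/mol
pct = 100 * 95.994 / 254.52
pct = 37.71570014 %, rounded to 4 dp:

37.7157 %


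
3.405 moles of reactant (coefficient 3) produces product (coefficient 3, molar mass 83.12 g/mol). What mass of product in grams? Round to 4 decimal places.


Use the coefficient ratio to convert reactant moles to product moles, then multiply by the product's molar mass.
moles_P = moles_R * (coeff_P / coeff_R) = 3.405 * (3/3) = 3.405
mass_P = moles_P * M_P = 3.405 * 83.12
mass_P = 283.0236 g, rounded to 4 dp:

283.0236 g


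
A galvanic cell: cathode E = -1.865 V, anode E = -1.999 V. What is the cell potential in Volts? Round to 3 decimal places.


Standard cell potential: E_cell = E_cathode - E_anode.
E_cell = -1.865 - (-1.999)
E_cell = 0.134 V, rounded to 3 dp:

0.134 V


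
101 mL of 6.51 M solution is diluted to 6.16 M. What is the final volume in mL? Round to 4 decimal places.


Dilution: M1*V1 = M2*V2, solve for V2.
V2 = M1*V1 / M2
V2 = 6.51 * 101 / 6.16
V2 = 657.51 / 6.16
V2 = 106.73863636 mL, rounded to 4 dp:

106.7386 mL


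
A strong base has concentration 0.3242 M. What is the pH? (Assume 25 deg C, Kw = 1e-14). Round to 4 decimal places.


A strong base dissociates completely, so [OH-] equals the given concentration.
pOH = -log10([OH-]) = -log10(0.3242) = 0.489187
pH = 14 - pOH = 14 - 0.489187
pH = 13.510813, rounded to 4 dp:

13.5108


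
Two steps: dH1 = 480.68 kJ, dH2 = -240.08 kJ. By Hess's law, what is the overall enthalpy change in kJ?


Hess's law: enthalpy is a state function, so add the step enthalpies.
dH_total = dH1 + dH2 = 480.68 + (-240.08)
dH_total = 240.6 kJ:

240.60 kJ


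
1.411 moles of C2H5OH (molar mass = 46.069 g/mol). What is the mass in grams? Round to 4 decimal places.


mass = n * M
mass = 1.411 * 46.069
mass = 65.003359 g, rounded to 4 dp:

65.0034 g


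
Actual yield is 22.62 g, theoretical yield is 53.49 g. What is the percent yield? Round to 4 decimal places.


% yield = 100 * actual / theoretical
% yield = 100 * 22.62 / 53.49
% yield = 42.28827818 %, rounded to 4 dp:

42.2883 %


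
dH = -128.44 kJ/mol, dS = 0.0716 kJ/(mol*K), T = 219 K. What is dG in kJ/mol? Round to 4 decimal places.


Gibbs: dG = dH - T*dS (consistent units, dS already in kJ/(mol*K)).
T*dS = 219 * 0.0716 = 15.6804
dG = -128.44 - (15.6804)
dG = -144.1204 kJ/mol, rounded to 4 dp:

-144.1204 kJ/mol


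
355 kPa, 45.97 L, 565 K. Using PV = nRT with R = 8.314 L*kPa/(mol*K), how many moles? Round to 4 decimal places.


PV = nRT, solve for n = PV / (RT).
PV = 355 * 45.97 = 16319.35
RT = 8.314 * 565 = 4697.41
n = 16319.35 / 4697.41
n = 3.47411659 mol, rounded to 4 dp:

3.4741 mol


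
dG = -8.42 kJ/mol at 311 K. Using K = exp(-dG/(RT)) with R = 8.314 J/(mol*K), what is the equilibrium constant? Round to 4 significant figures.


dG is in kJ/mol; multiply by 1000 to match R in J/(mol*K).
RT = 8.314 * 311 = 2585.654 J/mol
exponent = -dG*1000 / (RT) = -(-8.42*1000) / 2585.654 = 3.25642951
K = exp(3.25642951)
K = 25.956693, rounded to 4 significant figures:

25.96


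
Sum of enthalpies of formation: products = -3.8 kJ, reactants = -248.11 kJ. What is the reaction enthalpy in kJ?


dH_rxn = sum(dH_f products) - sum(dH_f reactants)
dH_rxn = -3.8 - (-248.11)
dH_rxn = 244.31 kJ:

244.31 kJ


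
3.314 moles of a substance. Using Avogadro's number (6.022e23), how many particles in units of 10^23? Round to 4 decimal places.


N = n * NA, then divide by 1e23 for the requested units.
N / 1e23 = n * 6.022
N / 1e23 = 3.314 * 6.022
N / 1e23 = 19.956908, rounded to 4 dp:

19.9569


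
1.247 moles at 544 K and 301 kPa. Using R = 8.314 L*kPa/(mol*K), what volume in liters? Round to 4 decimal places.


PV = nRT, solve for V = nRT / P.
nRT = 1.247 * 8.314 * 544 = 5639.9516
V = 5639.9516 / 301
V = 18.73738073 L, rounded to 4 dp:

18.7374 L


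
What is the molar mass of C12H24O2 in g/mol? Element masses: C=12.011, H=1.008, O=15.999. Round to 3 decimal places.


M = sum(count * atomic_mass) over atoms.
M = 12*12.011 + 24*1.008 + 2*15.999
M = 144.132 + 24.192 + 31.998
M = 200.322 g/mol, rounded to 3 dp:

200.322 g/mol


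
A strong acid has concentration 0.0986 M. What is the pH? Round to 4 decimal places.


A strong acid dissociates completely, so [H+] equals the given concentration.
pH = -log10([H+]) = -log10(0.0986)
pH = 1.00612309, rounded to 4 dp:

1.0061


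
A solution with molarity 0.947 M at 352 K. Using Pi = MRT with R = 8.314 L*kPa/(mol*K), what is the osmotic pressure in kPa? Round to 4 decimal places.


Osmotic pressure (van't Hoff): Pi = M*R*T.
RT = 8.314 * 352 = 2926.528
Pi = 0.947 * 2926.528
Pi = 2771.422016 kPa, rounded to 4 dp:

2771.4220 kPa


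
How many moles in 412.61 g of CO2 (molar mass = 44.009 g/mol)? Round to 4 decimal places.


n = mass / M
n = 412.61 / 44.009
n = 9.37558227 mol, rounded to 4 dp:

9.3756 mol


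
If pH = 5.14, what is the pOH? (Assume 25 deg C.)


At 25 deg C, pH + pOH = 14.
pOH = 14 - pH = 14 - 5.14
pOH = 8.86:

8.86


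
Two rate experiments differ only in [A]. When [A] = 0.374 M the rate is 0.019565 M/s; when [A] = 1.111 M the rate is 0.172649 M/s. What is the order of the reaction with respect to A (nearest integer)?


Rate is proportional to [A]^n, so rate2/rate1 = ([A]2/[A]1)^n. Take logs to solve for n.
rate2/rate1 = 0.172649 / 0.019565 = 8.8244
[A]2/[A]1 = 1.111 / 0.374 = 2.9706
n = ln(8.8244) / ln(2.9706) = 2.0
Nearest integer order:

2


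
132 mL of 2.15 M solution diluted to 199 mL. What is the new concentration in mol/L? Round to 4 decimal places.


Dilution: M1*V1 = M2*V2, solve for M2.
M2 = M1*V1 / V2
M2 = 2.15 * 132 / 199
M2 = 283.8 / 199
M2 = 1.42613065 mol/L, rounded to 4 dp:

1.4261 mol/L


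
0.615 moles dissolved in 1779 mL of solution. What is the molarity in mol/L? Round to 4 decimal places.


Convert volume to liters: V_L = V_mL / 1000.
V_L = 1779 / 1000 = 1.779 L
M = n / V_L = 0.615 / 1.779
M = 0.34569983 mol/L, rounded to 4 dp:

0.3457 mol/L


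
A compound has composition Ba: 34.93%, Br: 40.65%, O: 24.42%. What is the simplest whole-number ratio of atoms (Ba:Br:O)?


Assume 100 g of compound, divide each mass% by atomic mass to get moles, then normalize by the smallest to get a raw atom ratio.
Moles per 100 g: Ba: 34.93/137.327 = 0.2544, Br: 40.65/79.904 = 0.5087, O: 24.42/15.999 = 1.5263
Raw ratio (divide by min = 0.2544): Ba: 1.0, Br: 2.0, O: 6.001
Multiply by 1 to clear fractions: Ba: 1.0 ~= 1, Br: 2.0 ~= 2, O: 6.001 ~= 6
Reduce by GCD to get the simplest whole-number ratio:

1:2:6


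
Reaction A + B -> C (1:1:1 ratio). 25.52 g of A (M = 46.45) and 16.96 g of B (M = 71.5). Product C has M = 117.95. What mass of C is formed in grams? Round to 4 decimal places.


Find moles of each reactant; the smaller value is the limiting reagent in a 1:1:1 reaction, so moles_C equals moles of the limiter.
n_A = mass_A / M_A = 25.52 / 46.45 = 0.549408 mol
n_B = mass_B / M_B = 16.96 / 71.5 = 0.237203 mol
Limiting reagent: B (smaller), n_limiting = 0.237203 mol
mass_C = n_limiting * M_C = 0.237203 * 117.95
mass_C = 27.97809385 g, rounded to 4 dp:

27.9781 g


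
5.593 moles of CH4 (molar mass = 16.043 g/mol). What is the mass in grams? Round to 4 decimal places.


mass = n * M
mass = 5.593 * 16.043
mass = 89.728499 g, rounded to 4 dp:

89.7285 g


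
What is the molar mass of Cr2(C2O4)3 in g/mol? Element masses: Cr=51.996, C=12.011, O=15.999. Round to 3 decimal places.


M = sum(count * atomic_mass) over atoms.
M = 2*51.996 + 6*12.011 + 12*15.999
M = 103.992 + 72.066 + 191.988
M = 368.046 g/mol, rounded to 3 dp:

368.046 g/mol


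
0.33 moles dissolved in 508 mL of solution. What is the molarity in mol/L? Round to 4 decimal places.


Convert volume to liters: V_L = V_mL / 1000.
V_L = 508 / 1000 = 0.508 L
M = n / V_L = 0.33 / 0.508
M = 0.6496063 mol/L, rounded to 4 dp:

0.6496 mol/L


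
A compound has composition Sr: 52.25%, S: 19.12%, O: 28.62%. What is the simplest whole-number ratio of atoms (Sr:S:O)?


Assume 100 g of compound, divide each mass% by atomic mass to get moles, then normalize by the smallest to get a raw atom ratio.
Moles per 100 g: Sr: 52.25/87.62 = 0.5963, S: 19.12/32.065 = 0.5963, O: 28.62/15.999 = 1.7889
Raw ratio (divide by min = 0.5963): Sr: 1.0, S: 1.0, O: 3.0
Multiply by 1 to clear fractions: Sr: 1.0 ~= 1, S: 1.0 ~= 1, O: 3.0 ~= 3
Reduce by GCD to get the simplest whole-number ratio:

1:1:3


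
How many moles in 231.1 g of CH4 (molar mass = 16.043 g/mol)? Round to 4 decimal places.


n = mass / M
n = 231.1 / 16.043
n = 14.40503646 mol, rounded to 4 dp:

14.4050 mol


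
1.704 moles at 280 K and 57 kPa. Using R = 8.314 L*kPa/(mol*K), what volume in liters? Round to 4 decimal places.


PV = nRT, solve for V = nRT / P.
nRT = 1.704 * 8.314 * 280 = 3966.7757
V = 3966.7757 / 57
V = 69.59255614 L, rounded to 4 dp:

69.5926 L


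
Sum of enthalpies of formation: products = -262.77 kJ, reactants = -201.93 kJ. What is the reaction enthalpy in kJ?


dH_rxn = sum(dH_f products) - sum(dH_f reactants)
dH_rxn = -262.77 - (-201.93)
dH_rxn = -60.84 kJ:

-60.84 kJ


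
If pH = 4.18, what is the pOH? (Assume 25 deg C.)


At 25 deg C, pH + pOH = 14.
pOH = 14 - pH = 14 - 4.18
pOH = 9.82:

9.82


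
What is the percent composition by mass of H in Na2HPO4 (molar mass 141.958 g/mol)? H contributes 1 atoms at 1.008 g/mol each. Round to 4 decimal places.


pct = 100 * (n_elem * M_elem) / M_total
mass_contribution = 1 * 1.008 = 1.008 g/mol
pct = 100 * 1.008 / 141.958
pct = 0.71006918 %, rounded to 4 dp:

0.7101 %


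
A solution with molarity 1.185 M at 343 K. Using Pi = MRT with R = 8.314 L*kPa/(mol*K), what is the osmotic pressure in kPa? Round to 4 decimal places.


Osmotic pressure (van't Hoff): Pi = M*R*T.
RT = 8.314 * 343 = 2851.702
Pi = 1.185 * 2851.702
Pi = 3379.26687 kPa, rounded to 4 dp:

3379.2669 kPa


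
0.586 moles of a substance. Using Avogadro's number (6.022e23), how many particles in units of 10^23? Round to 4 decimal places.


N = n * NA, then divide by 1e23 for the requested units.
N / 1e23 = n * 6.022
N / 1e23 = 0.586 * 6.022
N / 1e23 = 3.528892, rounded to 4 dp:

3.5289


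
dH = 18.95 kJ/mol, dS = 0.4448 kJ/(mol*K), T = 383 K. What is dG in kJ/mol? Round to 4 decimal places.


Gibbs: dG = dH - T*dS (consistent units, dS already in kJ/(mol*K)).
T*dS = 383 * 0.4448 = 170.3584
dG = 18.95 - (170.3584)
dG = -151.4084 kJ/mol, rounded to 4 dp:

-151.4084 kJ/mol


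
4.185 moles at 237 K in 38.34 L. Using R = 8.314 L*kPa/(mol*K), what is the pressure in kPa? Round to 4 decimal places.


PV = nRT, solve for P = nRT / V.
nRT = 4.185 * 8.314 * 237 = 8246.1993
P = 8246.1993 / 38.34
P = 215.08083725 kPa, rounded to 4 dp:

215.0808 kPa


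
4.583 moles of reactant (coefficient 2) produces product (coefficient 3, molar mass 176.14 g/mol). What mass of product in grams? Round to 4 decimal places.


Use the coefficient ratio to convert reactant moles to product moles, then multiply by the product's molar mass.
moles_P = moles_R * (coeff_P / coeff_R) = 4.583 * (3/2) = 6.8745
mass_P = moles_P * M_P = 6.8745 * 176.14
mass_P = 1210.87443 g, rounded to 4 dp:

1210.8744 g


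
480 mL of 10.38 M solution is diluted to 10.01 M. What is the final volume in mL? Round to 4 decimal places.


Dilution: M1*V1 = M2*V2, solve for V2.
V2 = M1*V1 / M2
V2 = 10.38 * 480 / 10.01
V2 = 4982.4 / 10.01
V2 = 497.74225774 mL, rounded to 4 dp:

497.7423 mL


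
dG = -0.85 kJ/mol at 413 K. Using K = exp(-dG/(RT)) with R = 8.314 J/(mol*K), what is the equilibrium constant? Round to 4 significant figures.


dG is in kJ/mol; multiply by 1000 to match R in J/(mol*K).
RT = 8.314 * 413 = 3433.682 J/mol
exponent = -dG*1000 / (RT) = -(-0.85*1000) / 3433.682 = 0.24754768
K = exp(0.24754768)
K = 1.2808804, rounded to 4 significant figures:

1.281


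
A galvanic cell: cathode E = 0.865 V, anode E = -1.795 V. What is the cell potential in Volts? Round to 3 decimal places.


Standard cell potential: E_cell = E_cathode - E_anode.
E_cell = 0.865 - (-1.795)
E_cell = 2.66 V, rounded to 3 dp:

2.660 V


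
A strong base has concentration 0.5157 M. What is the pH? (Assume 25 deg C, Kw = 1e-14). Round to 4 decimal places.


A strong base dissociates completely, so [OH-] equals the given concentration.
pOH = -log10([OH-]) = -log10(0.5157) = 0.287603
pH = 14 - pOH = 14 - 0.287603
pH = 13.712397, rounded to 4 dp:

13.7124


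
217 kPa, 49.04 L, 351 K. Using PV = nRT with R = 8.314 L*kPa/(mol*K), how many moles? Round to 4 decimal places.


PV = nRT, solve for n = PV / (RT).
PV = 217 * 49.04 = 10641.68
RT = 8.314 * 351 = 2918.214
n = 10641.68 / 2918.214
n = 3.6466414 mol, rounded to 4 dp:

3.6466 mol


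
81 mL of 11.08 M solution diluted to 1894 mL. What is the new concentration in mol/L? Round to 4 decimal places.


Dilution: M1*V1 = M2*V2, solve for M2.
M2 = M1*V1 / V2
M2 = 11.08 * 81 / 1894
M2 = 897.48 / 1894
M2 = 0.47385428 mol/L, rounded to 4 dp:

0.4739 mol/L


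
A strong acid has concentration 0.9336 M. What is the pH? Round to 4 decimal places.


A strong acid dissociates completely, so [H+] equals the given concentration.
pH = -log10([H+]) = -log10(0.9336)
pH = 0.02983916, rounded to 4 dp:

0.0298


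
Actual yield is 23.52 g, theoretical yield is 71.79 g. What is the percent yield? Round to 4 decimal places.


% yield = 100 * actual / theoretical
% yield = 100 * 23.52 / 71.79
% yield = 32.76222315 %, rounded to 4 dp:

32.7622 %


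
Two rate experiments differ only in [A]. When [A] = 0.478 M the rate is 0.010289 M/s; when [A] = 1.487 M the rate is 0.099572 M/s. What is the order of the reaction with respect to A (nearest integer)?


Rate is proportional to [A]^n, so rate2/rate1 = ([A]2/[A]1)^n. Take logs to solve for n.
rate2/rate1 = 0.099572 / 0.010289 = 9.6775
[A]2/[A]1 = 1.487 / 0.478 = 3.1109
n = ln(9.6775) / ln(3.1109) = 2.0
Nearest integer order:

2


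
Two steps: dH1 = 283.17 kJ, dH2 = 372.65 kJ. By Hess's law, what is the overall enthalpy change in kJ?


Hess's law: enthalpy is a state function, so add the step enthalpies.
dH_total = dH1 + dH2 = 283.17 + (372.65)
dH_total = 655.82 kJ:

655.82 kJ


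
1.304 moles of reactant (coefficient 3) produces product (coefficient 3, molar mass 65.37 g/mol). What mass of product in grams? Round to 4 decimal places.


Use the coefficient ratio to convert reactant moles to product moles, then multiply by the product's molar mass.
moles_P = moles_R * (coeff_P / coeff_R) = 1.304 * (3/3) = 1.304
mass_P = moles_P * M_P = 1.304 * 65.37
mass_P = 85.24248 g, rounded to 4 dp:

85.2425 g


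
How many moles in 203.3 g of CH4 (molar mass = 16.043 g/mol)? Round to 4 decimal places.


n = mass / M
n = 203.3 / 16.043
n = 12.67219348 mol, rounded to 4 dp:

12.6722 mol


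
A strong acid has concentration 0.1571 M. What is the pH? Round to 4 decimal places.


A strong acid dissociates completely, so [H+] equals the given concentration.
pH = -log10([H+]) = -log10(0.1571)
pH = 0.80382381, rounded to 4 dp:

0.8038


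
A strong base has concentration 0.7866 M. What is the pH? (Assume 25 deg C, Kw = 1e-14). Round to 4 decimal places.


A strong base dissociates completely, so [OH-] equals the given concentration.
pOH = -log10([OH-]) = -log10(0.7866) = 0.104246
pH = 14 - pOH = 14 - 0.104246
pH = 13.895754, rounded to 4 dp:

13.8958


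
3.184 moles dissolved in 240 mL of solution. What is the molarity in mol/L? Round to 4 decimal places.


Convert volume to liters: V_L = V_mL / 1000.
V_L = 240 / 1000 = 0.24 L
M = n / V_L = 3.184 / 0.24
M = 13.26666667 mol/L, rounded to 4 dp:

13.2667 mol/L


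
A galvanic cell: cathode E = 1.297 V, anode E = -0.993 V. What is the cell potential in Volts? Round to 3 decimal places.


Standard cell potential: E_cell = E_cathode - E_anode.
E_cell = 1.297 - (-0.993)
E_cell = 2.29 V, rounded to 3 dp:

2.290 V


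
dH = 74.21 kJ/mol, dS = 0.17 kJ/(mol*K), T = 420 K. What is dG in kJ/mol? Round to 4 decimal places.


Gibbs: dG = dH - T*dS (consistent units, dS already in kJ/(mol*K)).
T*dS = 420 * 0.17 = 71.4
dG = 74.21 - (71.4)
dG = 2.81 kJ/mol, rounded to 4 dp:

2.8100 kJ/mol


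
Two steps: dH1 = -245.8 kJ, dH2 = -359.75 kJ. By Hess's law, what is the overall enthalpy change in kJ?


Hess's law: enthalpy is a state function, so add the step enthalpies.
dH_total = dH1 + dH2 = -245.8 + (-359.75)
dH_total = -605.55 kJ:

-605.55 kJ


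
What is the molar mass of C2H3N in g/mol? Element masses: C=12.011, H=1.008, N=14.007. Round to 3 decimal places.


M = sum(count * atomic_mass) over atoms.
M = 2*12.011 + 3*1.008 + 1*14.007
M = 24.022 + 3.024 + 14.007
M = 41.053 g/mol, rounded to 3 dp:

41.053 g/mol


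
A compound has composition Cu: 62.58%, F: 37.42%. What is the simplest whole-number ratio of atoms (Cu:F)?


Assume 100 g of compound, divide each mass% by atomic mass to get moles, then normalize by the smallest to get a raw atom ratio.
Moles per 100 g: Cu: 62.58/63.546 = 0.9848, F: 37.42/18.998 = 1.9697
Raw ratio (divide by min = 0.9848): Cu: 1.0, F: 2.0
Multiply by 1 to clear fractions: Cu: 1.0 ~= 1, F: 2.0 ~= 2
Reduce by GCD to get the simplest whole-number ratio:

1:2


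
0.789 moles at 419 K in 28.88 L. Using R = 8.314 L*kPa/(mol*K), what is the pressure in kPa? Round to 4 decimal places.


PV = nRT, solve for P = nRT / V.
nRT = 0.789 * 8.314 * 419 = 2748.5336
P = 2748.5336 / 28.88
P = 95.17083102 kPa, rounded to 4 dp:

95.1708 kPa


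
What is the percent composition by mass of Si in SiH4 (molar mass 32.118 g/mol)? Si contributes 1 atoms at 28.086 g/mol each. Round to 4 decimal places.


pct = 100 * (n_elem * M_elem) / M_total
mass_contribution = 1 * 28.086 = 28.086 g/mol
pct = 100 * 28.086 / 32.118
pct = 87.4462918 %, rounded to 4 dp:

87.4463 %


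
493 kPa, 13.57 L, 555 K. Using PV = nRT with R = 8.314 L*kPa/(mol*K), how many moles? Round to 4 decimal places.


PV = nRT, solve for n = PV / (RT).
PV = 493 * 13.57 = 6690.01
RT = 8.314 * 555 = 4614.27
n = 6690.01 / 4614.27
n = 1.44985231 mol, rounded to 4 dp:

1.4499 mol


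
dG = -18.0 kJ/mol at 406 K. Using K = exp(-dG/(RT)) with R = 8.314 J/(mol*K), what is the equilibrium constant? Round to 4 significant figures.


dG is in kJ/mol; multiply by 1000 to match R in J/(mol*K).
RT = 8.314 * 406 = 3375.484 J/mol
exponent = -dG*1000 / (RT) = -(-18.0*1000) / 3375.484 = 5.3325686
K = exp(5.3325686)
K = 206.96891, rounded to 4 significant figures:

207.0


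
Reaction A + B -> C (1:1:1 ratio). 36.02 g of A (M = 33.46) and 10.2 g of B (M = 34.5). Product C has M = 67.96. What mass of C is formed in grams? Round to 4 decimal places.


Find moles of each reactant; the smaller value is the limiting reagent in a 1:1:1 reaction, so moles_C equals moles of the limiter.
n_A = mass_A / M_A = 36.02 / 33.46 = 1.076509 mol
n_B = mass_B / M_B = 10.2 / 34.5 = 0.295652 mol
Limiting reagent: B (smaller), n_limiting = 0.295652 mol
mass_C = n_limiting * M_C = 0.295652 * 67.96
mass_C = 20.09250992 g, rounded to 4 dp:

20.0925 g


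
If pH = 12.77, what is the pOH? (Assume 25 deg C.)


At 25 deg C, pH + pOH = 14.
pOH = 14 - pH = 14 - 12.77
pOH = 1.23:

1.23


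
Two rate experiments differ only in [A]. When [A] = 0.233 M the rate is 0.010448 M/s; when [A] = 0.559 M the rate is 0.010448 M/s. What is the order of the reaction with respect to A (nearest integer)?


Rate is proportional to [A]^n, so rate2/rate1 = ([A]2/[A]1)^n. Take logs to solve for n.
rate2/rate1 = 0.010448 / 0.010448 = 1.0
[A]2/[A]1 = 0.559 / 0.233 = 2.3991
n = ln(1.0) / ln(2.3991) = 0.0
Nearest integer order:

0


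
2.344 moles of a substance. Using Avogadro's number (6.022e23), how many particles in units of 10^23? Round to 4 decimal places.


N = n * NA, then divide by 1e23 for the requested units.
N / 1e23 = n * 6.022
N / 1e23 = 2.344 * 6.022
N / 1e23 = 14.115568, rounded to 4 dp:

14.1156


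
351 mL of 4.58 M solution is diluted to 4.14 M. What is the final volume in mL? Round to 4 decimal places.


Dilution: M1*V1 = M2*V2, solve for V2.
V2 = M1*V1 / M2
V2 = 4.58 * 351 / 4.14
V2 = 1607.58 / 4.14
V2 = 388.30434783 mL, rounded to 4 dp:

388.3043 mL


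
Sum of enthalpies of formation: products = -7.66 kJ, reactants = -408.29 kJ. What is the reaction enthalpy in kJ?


dH_rxn = sum(dH_f products) - sum(dH_f reactants)
dH_rxn = -7.66 - (-408.29)
dH_rxn = 400.63 kJ:

400.63 kJ


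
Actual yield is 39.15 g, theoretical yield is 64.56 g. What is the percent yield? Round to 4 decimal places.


% yield = 100 * actual / theoretical
% yield = 100 * 39.15 / 64.56
% yield = 60.64126394 %, rounded to 4 dp:

60.6413 %


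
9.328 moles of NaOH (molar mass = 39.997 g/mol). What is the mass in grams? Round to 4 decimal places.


mass = n * M
mass = 9.328 * 39.997
mass = 373.092016 g, rounded to 4 dp:

373.0920 g


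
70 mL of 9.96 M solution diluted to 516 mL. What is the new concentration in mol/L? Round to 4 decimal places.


Dilution: M1*V1 = M2*V2, solve for M2.
M2 = M1*V1 / V2
M2 = 9.96 * 70 / 516
M2 = 697.2 / 516
M2 = 1.35116279 mol/L, rounded to 4 dp:

1.3512 mol/L


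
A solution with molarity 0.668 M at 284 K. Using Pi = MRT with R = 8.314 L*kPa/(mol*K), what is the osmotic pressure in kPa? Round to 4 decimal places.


Osmotic pressure (van't Hoff): Pi = M*R*T.
RT = 8.314 * 284 = 2361.176
Pi = 0.668 * 2361.176
Pi = 1577.265568 kPa, rounded to 4 dp:

1577.2656 kPa


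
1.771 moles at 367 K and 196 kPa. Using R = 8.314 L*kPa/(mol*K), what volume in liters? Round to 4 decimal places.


PV = nRT, solve for V = nRT / P.
nRT = 1.771 * 8.314 * 367 = 5403.7425
V = 5403.7425 / 196
V = 27.5701148 L, rounded to 4 dp:

27.5701 L


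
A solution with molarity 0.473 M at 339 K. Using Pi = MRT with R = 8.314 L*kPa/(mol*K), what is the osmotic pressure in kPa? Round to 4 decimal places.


Osmotic pressure (van't Hoff): Pi = M*R*T.
RT = 8.314 * 339 = 2818.446
Pi = 0.473 * 2818.446
Pi = 1333.124958 kPa, rounded to 4 dp:

1333.1250 kPa


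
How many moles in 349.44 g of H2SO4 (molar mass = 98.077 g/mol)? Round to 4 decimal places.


n = mass / M
n = 349.44 / 98.077
n = 3.56291485 mol, rounded to 4 dp:

3.5629 mol


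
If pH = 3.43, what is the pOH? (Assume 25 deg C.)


At 25 deg C, pH + pOH = 14.
pOH = 14 - pH = 14 - 3.43
pOH = 10.57:

10.57


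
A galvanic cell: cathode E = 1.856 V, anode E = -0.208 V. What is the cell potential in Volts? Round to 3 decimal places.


Standard cell potential: E_cell = E_cathode - E_anode.
E_cell = 1.856 - (-0.208)
E_cell = 2.064 V, rounded to 3 dp:

2.064 V


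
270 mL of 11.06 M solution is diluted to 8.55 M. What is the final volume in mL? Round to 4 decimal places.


Dilution: M1*V1 = M2*V2, solve for V2.
V2 = M1*V1 / M2
V2 = 11.06 * 270 / 8.55
V2 = 2986.2 / 8.55
V2 = 349.26315789 mL, rounded to 4 dp:

349.2632 mL


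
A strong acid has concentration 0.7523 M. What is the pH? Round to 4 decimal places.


A strong acid dissociates completely, so [H+] equals the given concentration.
pH = -log10([H+]) = -log10(0.7523)
pH = 0.12360894, rounded to 4 dp:

0.1236


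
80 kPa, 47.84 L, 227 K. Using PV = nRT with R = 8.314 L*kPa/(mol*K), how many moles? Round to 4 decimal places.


PV = nRT, solve for n = PV / (RT).
PV = 80 * 47.84 = 3827.2
RT = 8.314 * 227 = 1887.278
n = 3827.2 / 1887.278
n = 2.02789414 mol, rounded to 4 dp:

2.0279 mol


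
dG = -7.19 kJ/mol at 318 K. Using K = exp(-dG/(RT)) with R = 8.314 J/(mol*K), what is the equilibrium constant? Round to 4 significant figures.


dG is in kJ/mol; multiply by 1000 to match R in J/(mol*K).
RT = 8.314 * 318 = 2643.852 J/mol
exponent = -dG*1000 / (RT) = -(-7.19*1000) / 2643.852 = 2.71951683
K = exp(2.71951683)
K = 15.172989, rounded to 4 significant figures:

15.17


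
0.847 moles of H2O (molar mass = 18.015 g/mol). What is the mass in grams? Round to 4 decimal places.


mass = n * M
mass = 0.847 * 18.015
mass = 15.258705 g, rounded to 4 dp:

15.2587 g


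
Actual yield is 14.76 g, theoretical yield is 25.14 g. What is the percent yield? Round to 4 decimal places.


% yield = 100 * actual / theoretical
% yield = 100 * 14.76 / 25.14
% yield = 58.71121718 %, rounded to 4 dp:

58.7112 %


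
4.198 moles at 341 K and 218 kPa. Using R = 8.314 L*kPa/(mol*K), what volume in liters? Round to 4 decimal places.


PV = nRT, solve for V = nRT / P.
nRT = 4.198 * 8.314 * 341 = 11901.6407
V = 11901.6407 / 218
V = 54.59468211 L, rounded to 4 dp:

54.5947 L


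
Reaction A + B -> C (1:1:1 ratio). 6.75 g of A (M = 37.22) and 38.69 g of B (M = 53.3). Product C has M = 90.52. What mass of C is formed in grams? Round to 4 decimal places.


Find moles of each reactant; the smaller value is the limiting reagent in a 1:1:1 reaction, so moles_C equals moles of the limiter.
n_A = mass_A / M_A = 6.75 / 37.22 = 0.181354 mol
n_B = mass_B / M_B = 38.69 / 53.3 = 0.725891 mol
Limiting reagent: A (smaller), n_limiting = 0.181354 mol
mass_C = n_limiting * M_C = 0.181354 * 90.52
mass_C = 16.41616408 g, rounded to 4 dp:

16.4162 g


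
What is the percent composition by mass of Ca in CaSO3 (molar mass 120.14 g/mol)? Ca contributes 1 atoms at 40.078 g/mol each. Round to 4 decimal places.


pct = 100 * (n_elem * M_elem) / M_total
mass_contribution = 1 * 40.078 = 40.078 g/mol
pct = 100 * 40.078 / 120.14
pct = 33.35941402 %, rounded to 4 dp:

33.3594 %


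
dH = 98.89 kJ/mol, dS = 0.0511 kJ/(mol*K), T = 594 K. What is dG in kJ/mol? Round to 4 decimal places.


Gibbs: dG = dH - T*dS (consistent units, dS already in kJ/(mol*K)).
T*dS = 594 * 0.0511 = 30.3534
dG = 98.89 - (30.3534)
dG = 68.5366 kJ/mol, rounded to 4 dp:

68.5366 kJ/mol


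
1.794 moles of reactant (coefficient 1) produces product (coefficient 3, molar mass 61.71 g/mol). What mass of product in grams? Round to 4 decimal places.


Use the coefficient ratio to convert reactant moles to product moles, then multiply by the product's molar mass.
moles_P = moles_R * (coeff_P / coeff_R) = 1.794 * (3/1) = 5.382
mass_P = moles_P * M_P = 5.382 * 61.71
mass_P = 332.12322 g, rounded to 4 dp:

332.1232 g


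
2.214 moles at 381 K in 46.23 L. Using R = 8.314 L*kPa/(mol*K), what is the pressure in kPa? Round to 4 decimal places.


PV = nRT, solve for P = nRT / V.
nRT = 2.214 * 8.314 * 381 = 7013.1417
P = 7013.1417 / 46.23
P = 151.70109669 kPa, rounded to 4 dp:

151.7011 kPa


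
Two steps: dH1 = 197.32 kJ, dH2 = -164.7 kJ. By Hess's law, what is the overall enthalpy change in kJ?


Hess's law: enthalpy is a state function, so add the step enthalpies.
dH_total = dH1 + dH2 = 197.32 + (-164.7)
dH_total = 32.62 kJ:

32.62 kJ


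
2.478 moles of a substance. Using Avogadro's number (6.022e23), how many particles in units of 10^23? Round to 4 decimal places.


N = n * NA, then divide by 1e23 for the requested units.
N / 1e23 = n * 6.022
N / 1e23 = 2.478 * 6.022
N / 1e23 = 14.922516, rounded to 4 dp:

14.9225


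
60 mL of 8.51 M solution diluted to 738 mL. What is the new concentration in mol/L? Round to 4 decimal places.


Dilution: M1*V1 = M2*V2, solve for M2.
M2 = M1*V1 / V2
M2 = 8.51 * 60 / 738
M2 = 510.6 / 738
M2 = 0.69186992 mol/L, rounded to 4 dp:

0.6919 mol/L


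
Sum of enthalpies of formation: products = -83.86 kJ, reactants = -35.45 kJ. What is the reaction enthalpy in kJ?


dH_rxn = sum(dH_f products) - sum(dH_f reactants)
dH_rxn = -83.86 - (-35.45)
dH_rxn = -48.41 kJ:

-48.41 kJ


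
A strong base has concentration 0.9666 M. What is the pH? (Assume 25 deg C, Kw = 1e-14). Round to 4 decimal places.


A strong base dissociates completely, so [OH-] equals the given concentration.
pOH = -log10([OH-]) = -log10(0.9666) = 0.014753
pH = 14 - pOH = 14 - 0.014753
pH = 13.985247, rounded to 4 dp:

13.9852


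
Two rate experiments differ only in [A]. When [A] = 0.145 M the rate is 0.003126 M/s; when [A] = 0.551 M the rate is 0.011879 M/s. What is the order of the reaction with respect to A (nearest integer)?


Rate is proportional to [A]^n, so rate2/rate1 = ([A]2/[A]1)^n. Take logs to solve for n.
rate2/rate1 = 0.011879 / 0.003126 = 3.8001
[A]2/[A]1 = 0.551 / 0.145 = 3.8
n = ln(3.8001) / ln(3.8) = 1.0
Nearest integer order:

1


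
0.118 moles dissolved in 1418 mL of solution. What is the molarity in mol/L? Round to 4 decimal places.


Convert volume to liters: V_L = V_mL / 1000.
V_L = 1418 / 1000 = 1.418 L
M = n / V_L = 0.118 / 1.418
M = 0.0832158 mol/L, rounded to 4 dp:

0.0832 mol/L


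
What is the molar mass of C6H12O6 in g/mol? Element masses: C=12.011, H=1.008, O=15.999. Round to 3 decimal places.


M = sum(count * atomic_mass) over atoms.
M = 6*12.011 + 12*1.008 + 6*15.999
M = 72.066 + 12.096 + 95.994
M = 180.156 g/mol, rounded to 3 dp:

180.156 g/mol


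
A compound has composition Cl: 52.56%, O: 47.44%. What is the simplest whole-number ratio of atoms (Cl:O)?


Assume 100 g of compound, divide each mass% by atomic mass to get moles, then normalize by the smallest to get a raw atom ratio.
Moles per 100 g: Cl: 52.56/35.453 = 1.4825, O: 47.44/15.999 = 2.9652
Raw ratio (divide by min = 1.4825): Cl: 1.0, O: 2.0
Multiply by 1 to clear fractions: Cl: 1.0 ~= 1, O: 2.0 ~= 2
Reduce by GCD to get the simplest whole-number ratio:

1:2


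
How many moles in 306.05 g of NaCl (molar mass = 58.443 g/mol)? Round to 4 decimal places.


n = mass / M
n = 306.05 / 58.443
n = 5.23672638 mol, rounded to 4 dp:

5.2367 mol


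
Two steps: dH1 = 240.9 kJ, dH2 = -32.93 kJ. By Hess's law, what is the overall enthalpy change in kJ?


Hess's law: enthalpy is a state function, so add the step enthalpies.
dH_total = dH1 + dH2 = 240.9 + (-32.93)
dH_total = 207.97 kJ:

207.97 kJ


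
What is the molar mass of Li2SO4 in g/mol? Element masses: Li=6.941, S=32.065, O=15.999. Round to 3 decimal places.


M = sum(count * atomic_mass) over atoms.
M = 2*6.941 + 1*32.065 + 4*15.999
M = 13.882 + 32.065 + 63.996
M = 109.943 g/mol, rounded to 3 dp:

109.943 g/mol


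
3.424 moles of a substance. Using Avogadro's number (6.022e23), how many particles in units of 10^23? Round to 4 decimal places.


N = n * NA, then divide by 1e23 for the requested units.
N / 1e23 = n * 6.022
N / 1e23 = 3.424 * 6.022
N / 1e23 = 20.619328, rounded to 4 dp:

20.6193


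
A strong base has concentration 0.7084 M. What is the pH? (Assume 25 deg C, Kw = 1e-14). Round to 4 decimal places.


A strong base dissociates completely, so [OH-] equals the given concentration.
pOH = -log10([OH-]) = -log10(0.7084) = 0.149721
pH = 14 - pOH = 14 - 0.149721
pH = 13.850279, rounded to 4 dp:

13.8503


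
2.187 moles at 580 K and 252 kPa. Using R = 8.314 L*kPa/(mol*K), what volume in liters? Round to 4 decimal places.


PV = nRT, solve for V = nRT / P.
nRT = 2.187 * 8.314 * 580 = 10545.9764
V = 10545.9764 / 252
V = 41.8491127 L, rounded to 4 dp:

41.8491 L


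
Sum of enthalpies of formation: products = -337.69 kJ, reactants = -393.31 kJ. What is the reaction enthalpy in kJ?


dH_rxn = sum(dH_f products) - sum(dH_f reactants)
dH_rxn = -337.69 - (-393.31)
dH_rxn = 55.62 kJ:

55.62 kJ


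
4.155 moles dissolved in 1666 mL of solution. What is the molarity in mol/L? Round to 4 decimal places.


Convert volume to liters: V_L = V_mL / 1000.
V_L = 1666 / 1000 = 1.666 L
M = n / V_L = 4.155 / 1.666
M = 2.4939976 mol/L, rounded to 4 dp:

2.4940 mol/L


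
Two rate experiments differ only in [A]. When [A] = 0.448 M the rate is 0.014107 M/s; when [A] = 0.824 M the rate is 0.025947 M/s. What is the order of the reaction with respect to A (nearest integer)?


Rate is proportional to [A]^n, so rate2/rate1 = ([A]2/[A]1)^n. Take logs to solve for n.
rate2/rate1 = 0.025947 / 0.014107 = 1.8393
[A]2/[A]1 = 0.824 / 0.448 = 1.8393
n = ln(1.8393) / ln(1.8393) = 1.0
Nearest integer order:

1


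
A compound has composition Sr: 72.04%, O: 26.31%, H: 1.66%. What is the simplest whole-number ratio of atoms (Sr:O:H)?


Assume 100 g of compound, divide each mass% by atomic mass to get moles, then normalize by the smallest to get a raw atom ratio.
Moles per 100 g: Sr: 72.04/87.62 = 0.8222, O: 26.31/15.999 = 1.6445, H: 1.66/1.008 = 1.6468
Raw ratio (divide by min = 0.8222): Sr: 1.0, O: 2.0, H: 2.003
Multiply by 1 to clear fractions: Sr: 1.0 ~= 1, O: 2.0 ~= 2, H: 2.003 ~= 2
Reduce by GCD to get the simplest whole-number ratio:

1:2:2


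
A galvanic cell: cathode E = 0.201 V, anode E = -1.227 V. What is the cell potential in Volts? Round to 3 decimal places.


Standard cell potential: E_cell = E_cathode - E_anode.
E_cell = 0.201 - (-1.227)
E_cell = 1.428 V, rounded to 3 dp:

1.428 V


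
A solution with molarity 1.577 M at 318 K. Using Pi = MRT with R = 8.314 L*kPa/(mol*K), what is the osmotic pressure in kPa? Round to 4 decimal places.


Osmotic pressure (van't Hoff): Pi = M*R*T.
RT = 8.314 * 318 = 2643.852
Pi = 1.577 * 2643.852
Pi = 4169.354604 kPa, rounded to 4 dp:

4169.3546 kPa


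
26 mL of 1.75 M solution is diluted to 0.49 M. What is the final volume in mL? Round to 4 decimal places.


Dilution: M1*V1 = M2*V2, solve for V2.
V2 = M1*V1 / M2
V2 = 1.75 * 26 / 0.49
V2 = 45.5 / 0.49
V2 = 92.85714286 mL, rounded to 4 dp:

92.8571 mL


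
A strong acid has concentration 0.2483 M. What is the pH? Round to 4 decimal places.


A strong acid dissociates completely, so [H+] equals the given concentration.
pH = -log10([H+]) = -log10(0.2483)
pH = 0.60502328, rounded to 4 dp:

0.6050


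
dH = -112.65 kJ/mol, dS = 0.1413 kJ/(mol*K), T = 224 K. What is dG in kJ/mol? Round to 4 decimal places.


Gibbs: dG = dH - T*dS (consistent units, dS already in kJ/(mol*K)).
T*dS = 224 * 0.1413 = 31.6512
dG = -112.65 - (31.6512)
dG = -144.3012 kJ/mol, rounded to 4 dp:

-144.3012 kJ/mol


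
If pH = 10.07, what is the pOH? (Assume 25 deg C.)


At 25 deg C, pH + pOH = 14.
pOH = 14 - pH = 14 - 10.07
pOH = 3.93:

3.93


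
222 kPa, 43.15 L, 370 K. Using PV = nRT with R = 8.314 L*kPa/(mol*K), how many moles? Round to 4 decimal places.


PV = nRT, solve for n = PV / (RT).
PV = 222 * 43.15 = 9579.3
RT = 8.314 * 370 = 3076.18
n = 9579.3 / 3076.18
n = 3.11402454 mol, rounded to 4 dp:

3.1140 mol


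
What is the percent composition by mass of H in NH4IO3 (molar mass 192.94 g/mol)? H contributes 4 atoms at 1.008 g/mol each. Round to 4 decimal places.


pct = 100 * (n_elem * M_elem) / M_total
mass_contribution = 4 * 1.008 = 4.032 g/mol
pct = 100 * 4.032 / 192.94
pct = 2.08976884 %, rounded to 4 dp:

2.0898 %


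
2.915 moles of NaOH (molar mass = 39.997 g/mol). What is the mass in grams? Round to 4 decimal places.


mass = n * M
mass = 2.915 * 39.997
mass = 116.591255 g, rounded to 4 dp:

116.5913 g


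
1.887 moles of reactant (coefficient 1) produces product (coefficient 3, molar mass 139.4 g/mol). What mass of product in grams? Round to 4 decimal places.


Use the coefficient ratio to convert reactant moles to product moles, then multiply by the product's molar mass.
moles_P = moles_R * (coeff_P / coeff_R) = 1.887 * (3/1) = 5.661
mass_P = moles_P * M_P = 5.661 * 139.4
mass_P = 789.1434 g, rounded to 4 dp:

789.1434 g


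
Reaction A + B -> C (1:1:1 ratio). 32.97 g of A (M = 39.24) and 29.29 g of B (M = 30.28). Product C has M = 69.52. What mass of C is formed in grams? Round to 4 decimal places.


Find moles of each reactant; the smaller value is the limiting reagent in a 1:1:1 reaction, so moles_C equals moles of the limiter.
n_A = mass_A / M_A = 32.97 / 39.24 = 0.840214 mol
n_B = mass_B / M_B = 29.29 / 30.28 = 0.967305 mol
Limiting reagent: A (smaller), n_limiting = 0.840214 mol
mass_C = n_limiting * M_C = 0.840214 * 69.52
mass_C = 58.41167728 g, rounded to 4 dp:

58.4117 g


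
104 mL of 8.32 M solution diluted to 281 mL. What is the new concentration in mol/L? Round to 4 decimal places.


Dilution: M1*V1 = M2*V2, solve for M2.
M2 = M1*V1 / V2
M2 = 8.32 * 104 / 281
M2 = 865.28 / 281
M2 = 3.07928826 mol/L, rounded to 4 dp:

3.0793 mol/L
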